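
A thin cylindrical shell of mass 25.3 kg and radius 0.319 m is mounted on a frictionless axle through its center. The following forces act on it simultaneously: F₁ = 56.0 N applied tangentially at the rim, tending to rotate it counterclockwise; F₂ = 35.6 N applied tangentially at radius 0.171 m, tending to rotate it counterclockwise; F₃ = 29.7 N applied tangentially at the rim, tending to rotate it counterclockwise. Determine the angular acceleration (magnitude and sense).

I = MR² = (25.3)(0.319)² = 2.575 kg·m².
Taking counterclockwise as positive: τ₁ = +(56.0)(0.319) = +17.86 N·m; τ₂ = +(35.6)(0.171) = +6.088 N·m; τ₃ = +(29.7)(0.319) = +9.474 N·m.
Net torque τ = 33.43 N·m.
α = τ/I = 33.43/2.575 = 12.98 rad/s².

α ≈ 13.0 rad/s², counterclockwise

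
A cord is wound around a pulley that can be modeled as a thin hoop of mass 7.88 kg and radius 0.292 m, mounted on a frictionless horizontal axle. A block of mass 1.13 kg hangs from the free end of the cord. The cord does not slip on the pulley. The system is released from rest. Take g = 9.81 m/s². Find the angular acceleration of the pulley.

α ≈ 4.21 rad/s²

I = MR² = (7.88)(0.292)² = 0.6719 kg·m².
Block: mg − T = ma. Pulley: TR = Iα. No-slip: a = αR, so T = (I/R²)a = 7.880·a.
Then mg = (m + 7.880)a, so a = (1.13)(9.81)/(1.13 + 7.880) = 1.230 m/s².
α = a/R = 1.230/0.292 = 4.213 rad/s².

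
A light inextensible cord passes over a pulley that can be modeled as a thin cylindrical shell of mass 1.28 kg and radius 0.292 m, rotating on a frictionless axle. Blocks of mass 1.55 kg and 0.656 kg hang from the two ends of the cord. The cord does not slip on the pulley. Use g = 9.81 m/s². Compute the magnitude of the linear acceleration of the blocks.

I = MR² = (1.28)(0.292)² = 0.1091 kg·m².
Heavier block: m₁g − T₁ = m₁a. Lighter block: T₂ − m₂g = m₂a.
Pulley: (T₁ − T₂)R = Iα = I(a/R), so T₁ − T₂ = (I/R²)a = 1·M_p a = 1.280·a.
Adding the three: (m₁ − m₂)g = (m₁ + m₂ + 1.280)a, so a = (1.55 − 0.656)(9.81)/(1.55 + 0.656 + 1.280) = 2.516 m/s².

a ≈ 2.52 m/s²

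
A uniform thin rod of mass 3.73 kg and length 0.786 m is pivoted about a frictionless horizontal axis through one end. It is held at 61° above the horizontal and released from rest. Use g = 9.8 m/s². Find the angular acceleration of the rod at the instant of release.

About the pivot, I = (1/3)ML² = (1/3)(3.73)(0.786)² = 0.7681 kg·m².
The weight acts at the center, a distance L/2 = 0.3930 m from the pivot; τ = Mg(L/2) cos 61° = 6.965 N·m.
α = τ/I = 6.965/0.7681 = 9.067 rad/s².

α ≈ 9.07 rad/s²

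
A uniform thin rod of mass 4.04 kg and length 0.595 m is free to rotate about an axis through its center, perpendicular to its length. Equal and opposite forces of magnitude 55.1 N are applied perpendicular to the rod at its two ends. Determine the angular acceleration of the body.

α ≈ 275 rad/s²

I = (1/12)ML² = (1/12)(4.04)(0.595)² = 0.1192 kg·m².
The couple gives τ = F·(L/2) + F·(L/2) = F L = (55.1)(0.595) = 32.78 N·m.
From τ = Iα: α = 32.78/0.1192 = 275.1 rad/s².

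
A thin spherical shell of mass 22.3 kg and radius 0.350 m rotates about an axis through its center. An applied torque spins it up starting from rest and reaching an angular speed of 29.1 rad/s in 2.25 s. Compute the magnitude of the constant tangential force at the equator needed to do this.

F ≈ 67.3 N

I = (2/3)MR² = (2/3)(22.3)(0.350)² = 1.821 kg·m².
α = Δω/Δt = (29.1 − 0)/2.25 = 12.93 rad/s².
The required torque is τ = Iα = (1.821)(12.93) = 23.55 N·m.
A tangential force at the equator gives τ = FR, so F = τ/R = 23.55/0.350 = 67.30 N.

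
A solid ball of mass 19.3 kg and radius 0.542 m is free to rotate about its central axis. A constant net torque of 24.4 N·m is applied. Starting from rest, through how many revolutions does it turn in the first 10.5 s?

≈ 94.4 revolutions

I = (2/5)MR² = (2/5)(19.3)(0.542)² = 2.268 kg·m².
α = τ/I = 24.4/2.268 = 10.76 rad/s².
θ = ½αt² = ½(10.76)(10.5)² = 593.1 rad.
Revolutions = θ/(2π) = 94.39.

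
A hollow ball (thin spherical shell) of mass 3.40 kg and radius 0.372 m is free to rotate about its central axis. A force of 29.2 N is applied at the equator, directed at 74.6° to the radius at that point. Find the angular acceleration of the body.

I = (2/3)MR² = (2/3)(3.40)(0.372)² = 0.3137 kg·m².
Only the tangential component produces torque: τ = F R sinθ = (29.2)(0.372) sin 74.6° = 10.47 N·m.
From τ = Iα: α = 10.47/0.3137 = 33.39 rad/s².

α ≈ 33.4 rad/s²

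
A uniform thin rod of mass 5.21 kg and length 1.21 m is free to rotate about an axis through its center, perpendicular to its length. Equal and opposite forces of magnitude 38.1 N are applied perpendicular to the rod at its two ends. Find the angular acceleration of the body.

I = (1/12)ML² = (1/12)(5.21)(1.21)² = 0.6357 kg·m².
The couple gives τ = F·(L/2) + F·(L/2) = F L = (38.1)(1.21) = 46.10 N·m.
Newton's second law for rotation, τ = Iα, gives α = τ/I = 46.10/0.6357 = 72.52 rad/s².

α ≈ 72.5 rad/s²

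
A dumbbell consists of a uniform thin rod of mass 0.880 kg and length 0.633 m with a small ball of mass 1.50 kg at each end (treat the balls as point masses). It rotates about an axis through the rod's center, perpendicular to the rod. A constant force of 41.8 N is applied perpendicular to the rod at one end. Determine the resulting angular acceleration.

α ≈ 40.1 rad/s²

I_rod = (1/12)ML² = (1/12)(0.880)(0.633)² = 0.02938 kg·m².
I_balls = 2·m·(L/2)² = 2(1.50)(0.3165)² = 0.3005 kg·m².
Total I = 0.3299 kg·m².
τ = F·(L/2) = (41.8)(0.317) = 13.23 N·m.
α = τ/I = 13.23/0.3299 = 40.10 rad/s².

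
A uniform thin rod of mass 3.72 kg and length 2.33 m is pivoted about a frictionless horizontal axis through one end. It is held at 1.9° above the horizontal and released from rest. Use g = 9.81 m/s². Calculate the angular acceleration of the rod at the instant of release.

About the pivot, I = (1/3)ML² = (1/3)(3.72)(2.33)² = 6.732 kg·m².
The weight acts at the center, a distance L/2 = 1.165 m from the pivot; τ = Mg(L/2) cos 1.9° = 42.49 N·m.
α = τ/I = 42.49/6.732 = 6.312 rad/s².

α ≈ 6.31 rad/s²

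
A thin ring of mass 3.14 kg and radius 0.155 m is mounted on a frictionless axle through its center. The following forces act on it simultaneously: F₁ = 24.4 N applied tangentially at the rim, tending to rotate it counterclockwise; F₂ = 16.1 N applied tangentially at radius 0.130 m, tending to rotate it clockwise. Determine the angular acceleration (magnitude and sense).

α ≈ 22.4 rad/s², counterclockwise

I = MR² = (3.14)(0.155)² = 0.07544 kg·m².
Taking counterclockwise as positive: τ₁ = +(24.4)(0.155) = +3.782 N·m; τ₂ = −(16.1)(0.130) = −2.093 N·m.
Net torque τ = 1.689 N·m.
α = τ/I = 1.689/0.07544 = 22.39 rad/s².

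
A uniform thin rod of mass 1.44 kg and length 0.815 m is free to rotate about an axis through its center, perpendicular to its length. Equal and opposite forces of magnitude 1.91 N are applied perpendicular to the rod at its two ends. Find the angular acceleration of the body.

α ≈ 19.5 rad/s²

I = (1/12)ML² = (1/12)(1.44)(0.815)² = 0.07971 kg·m².
The couple gives τ = F·(L/2) + F·(L/2) = F L = (1.91)(0.815) = 1.557 N·m.
Newton's second law for rotation, τ = Iα, gives α = τ/I = 1.557/0.07971 = 19.53 rad/s².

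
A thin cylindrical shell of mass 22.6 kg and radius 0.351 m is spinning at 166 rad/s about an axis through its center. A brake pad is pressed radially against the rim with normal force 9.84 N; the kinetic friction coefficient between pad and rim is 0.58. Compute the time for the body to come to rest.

t ≈ 231 s

I = MR² = (22.6)(0.351)² = 2.784 kg·m².
Friction force f = μN = (0.58)(9.84) = 5.707 N at the rim; torque magnitude τ = fR = 2.003 N·m, opposing ω.
|α| = τ/I = 2.003/2.784 = 0.7195 rad/s² (deceleration).
0 = ω₀ − |α|t ⇒ t = ω₀/|α| = 166/0.7195 = 230.7 s.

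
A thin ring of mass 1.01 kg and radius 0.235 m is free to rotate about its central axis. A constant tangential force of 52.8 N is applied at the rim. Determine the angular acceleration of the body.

α ≈ 222 rad/s²

I = MR² = (1.01)(0.235)² = 0.05578 kg·m².
τ = F R = (52.8)(0.235) = 12.41 N·m.
Newton's second law for rotation, τ = Iα, gives α = τ/I = 12.41/0.05578 = 222.5 rad/s².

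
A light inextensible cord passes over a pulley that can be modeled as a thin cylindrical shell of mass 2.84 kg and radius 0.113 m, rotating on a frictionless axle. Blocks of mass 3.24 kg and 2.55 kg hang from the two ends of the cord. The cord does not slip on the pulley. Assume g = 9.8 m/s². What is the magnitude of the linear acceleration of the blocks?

I = MR² = (2.84)(0.113)² = 0.03626 kg·m².
Heavier block: m₁g − T₁ = m₁a. Lighter block: T₂ − m₂g = m₂a.
Pulley: (T₁ − T₂)R = Iα = I(a/R), so T₁ − T₂ = (I/R²)a = 1·M_p a = 2.840·a.
Adding the three: (m₁ − m₂)g = (m₁ + m₂ + 2.840)a, so a = (3.24 − 2.55)(9.8)/(3.24 + 2.55 + 2.840) = 0.7835 m/s².

a ≈ 0.784 m/s²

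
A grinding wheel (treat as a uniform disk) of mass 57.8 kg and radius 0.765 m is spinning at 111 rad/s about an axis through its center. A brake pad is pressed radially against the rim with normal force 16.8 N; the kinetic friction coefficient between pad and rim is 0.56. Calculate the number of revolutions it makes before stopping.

≈ 2300 revolutions

I = ½MR² = (1/2)(57.8)(0.765)² = 16.91 kg·m².
Friction force f = μN = (0.56)(16.8) = 9.408 N at the rim; torque magnitude τ = fR = 7.197 N·m, opposing ω.
|α| = τ/I = 7.197/16.91 = 0.4255 rad/s² (deceleration).
ω² = ω₀² − 2|α|θ with ω = 0 ⇒ θ = ω₀²/(2|α|) = 14480 rad = 2304 rev.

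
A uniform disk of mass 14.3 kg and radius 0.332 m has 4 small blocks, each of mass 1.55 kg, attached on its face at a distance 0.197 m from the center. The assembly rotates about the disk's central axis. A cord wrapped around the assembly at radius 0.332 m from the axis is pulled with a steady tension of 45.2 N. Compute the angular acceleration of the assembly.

I_disk = ½MR² = ½(14.3)(0.332)² = 0.7881 kg·m².
I_blocks = 4·m·r² = 4(1.55)(0.197)² = 0.2406 kg·m².
Total I = 1.029 kg·m².
τ = F r = (45.2)(0.332) = 15.01 N·m.
α = τ/I = 15.01/1.029 = 14.59 rad/s².

α ≈ 14.6 rad/s²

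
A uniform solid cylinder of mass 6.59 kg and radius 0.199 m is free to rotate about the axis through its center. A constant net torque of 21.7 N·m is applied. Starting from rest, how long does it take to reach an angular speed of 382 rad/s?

t ≈ 2.30 s

I = ½MR² = (1/2)(6.59)(0.199)² = 0.1305 kg·m².
α = τ/I = 21.7/0.1305 = 166.3 rad/s².
ω = αt ⇒ t = ω/α = 382/166.3 = 2.297 s.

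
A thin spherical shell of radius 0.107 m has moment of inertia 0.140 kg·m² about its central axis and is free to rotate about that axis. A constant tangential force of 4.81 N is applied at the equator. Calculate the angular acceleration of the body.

α ≈ 3.68 rad/s²

τ = F R = (4.81)(0.107) = 0.5147 N·m.
From τ = Iα: α = 0.5147/0.1400 = 3.676 rad/s².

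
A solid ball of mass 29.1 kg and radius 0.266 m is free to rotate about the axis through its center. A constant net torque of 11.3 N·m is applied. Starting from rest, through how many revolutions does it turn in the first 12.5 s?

I = (2/5)MR² = (2/5)(29.1)(0.266)² = 0.8236 kg·m².
α = τ/I = 11.3/0.8236 = 13.72 rad/s².
θ = ½αt² = ½(13.72)(12.5)² = 1072 rad.
Revolutions = θ/(2π) = 170.6.

≈ 171 revolutions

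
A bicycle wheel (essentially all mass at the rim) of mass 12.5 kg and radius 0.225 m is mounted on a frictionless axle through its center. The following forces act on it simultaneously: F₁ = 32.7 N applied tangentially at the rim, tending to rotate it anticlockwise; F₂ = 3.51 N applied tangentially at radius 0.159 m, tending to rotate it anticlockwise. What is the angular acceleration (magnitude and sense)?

I = MR² = (12.5)(0.225)² = 0.6328 kg·m².
Taking anticlockwise as positive: τ₁ = +(32.7)(0.225) = +7.358 N·m; τ₂ = +(3.51)(0.159) = +0.5581 N·m.
Net torque τ = 7.916 N·m.
α = τ/I = 7.916/0.6328 = 12.51 rad/s².

α ≈ 12.5 rad/s², anticlockwise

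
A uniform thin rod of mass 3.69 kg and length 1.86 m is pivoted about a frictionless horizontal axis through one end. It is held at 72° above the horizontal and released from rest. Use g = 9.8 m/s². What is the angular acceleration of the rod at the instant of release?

α ≈ 2.44 rad/s²

About the pivot, I = (1/3)ML² = (1/3)(3.69)(1.86)² = 4.255 kg·m².
The weight acts at the center, a distance L/2 = 0.9300 m from the pivot; τ = Mg(L/2) cos 72° = 10.39 N·m.
α = τ/I = 10.39/4.255 = 2.442 rad/s².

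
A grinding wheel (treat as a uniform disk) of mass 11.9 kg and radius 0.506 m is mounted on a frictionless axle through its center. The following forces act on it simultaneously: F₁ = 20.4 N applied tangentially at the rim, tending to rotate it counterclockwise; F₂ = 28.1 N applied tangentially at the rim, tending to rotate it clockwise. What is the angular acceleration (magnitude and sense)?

I = ½MR² = (1/2)(11.9)(0.506)² = 1.523 kg·m².
Taking counterclockwise as positive: τ₁ = +(20.4)(0.506) = +10.32 N·m; τ₂ = −(28.1)(0.506) = −14.22 N·m.
Net torque τ = -3.896 N·m.
α = τ/I = -3.896/1.523 = -2.558 rad/s².

α ≈ 2.56 rad/s², clockwise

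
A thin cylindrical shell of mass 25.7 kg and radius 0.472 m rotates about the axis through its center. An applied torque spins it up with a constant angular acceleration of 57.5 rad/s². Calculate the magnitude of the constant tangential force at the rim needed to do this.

F ≈ 697 N

I = MR² = (25.7)(0.472)² = 5.726 kg·m².
The required torque is τ = Iα = (5.726)(57.50) = 329.2 N·m.
A tangential force at the rim gives τ = FR, so F = τ/R = 329.2/0.472 = 697.5 N.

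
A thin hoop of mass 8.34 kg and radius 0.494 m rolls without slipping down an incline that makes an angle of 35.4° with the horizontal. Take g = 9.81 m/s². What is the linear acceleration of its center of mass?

Translation along the incline: Mg sinθ − f = Ma.
Rotation about the center: fR = Iα with I = MR². No-slip gives a = αR, so f = (I/R²)a = M a.
Substituting: Mg sinθ = (1 + 1.000)Ma, so a = g sinθ/(1 + 1.000) = (9.81) sin 35.4° / 2.000 = 2.841 m/s².

a ≈ 2.84 m/s²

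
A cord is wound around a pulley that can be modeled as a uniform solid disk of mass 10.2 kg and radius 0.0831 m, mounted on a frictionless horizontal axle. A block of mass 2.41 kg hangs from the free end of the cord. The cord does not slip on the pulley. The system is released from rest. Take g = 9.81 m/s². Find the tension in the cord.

T ≈ 16.1 N

I = ½MR² = (1/2)(10.2)(0.0831)² = 0.03522 kg·m².
Block: mg − T = ma. Pulley: TR = Iα. No-slip: a = αR, so T = (I/R²)a = 5.100·a.
Then mg = (m + 5.100)a, so a = (2.41)(9.81)/(2.41 + 5.100) = 3.148 m/s².
T = 5.100·a = 16.06 N.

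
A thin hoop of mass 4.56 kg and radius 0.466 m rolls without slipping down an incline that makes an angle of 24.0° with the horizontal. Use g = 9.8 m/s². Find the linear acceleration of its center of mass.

Translation along the incline: Mg sinθ − f = Ma.
Rotation about the center: fR = Iα with I = MR². No-slip gives a = αR, so f = (I/R²)a = M a.
Substituting: Mg sinθ = (1 + 1.000)Ma, so a = g sinθ/(1 + 1.000) = (9.8) sin 24.0° / 2.000 = 1.993 m/s².

a ≈ 1.99 m/s²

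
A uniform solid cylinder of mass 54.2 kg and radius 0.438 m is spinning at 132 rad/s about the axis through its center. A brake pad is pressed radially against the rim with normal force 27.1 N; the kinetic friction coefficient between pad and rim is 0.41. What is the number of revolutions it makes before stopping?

I = ½MR² = (1/2)(54.2)(0.438)² = 5.199 kg·m².
Friction force f = μN = (0.41)(27.1) = 11.11 N at the rim; torque magnitude τ = fR = 4.867 N·m, opposing ω.
|α| = τ/I = 4.867/5.199 = 0.9361 rad/s² (deceleration).
ω² = ω₀² − 2|α|θ with ω = 0 ⇒ θ = ω₀²/(2|α|) = 9307 rad = 1481 rev.

≈ 1480 revolutions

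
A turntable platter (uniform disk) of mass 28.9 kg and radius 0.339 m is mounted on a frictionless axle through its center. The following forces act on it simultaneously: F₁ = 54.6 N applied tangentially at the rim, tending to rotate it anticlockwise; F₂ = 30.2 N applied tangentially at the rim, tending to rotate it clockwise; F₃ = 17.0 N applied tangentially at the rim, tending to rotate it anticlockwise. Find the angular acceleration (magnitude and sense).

I = ½MR² = (1/2)(28.9)(0.339)² = 1.661 kg·m².
Taking anticlockwise as positive: τ₁ = +(54.6)(0.339) = +18.51 N·m; τ₂ = −(30.2)(0.339) = −10.24 N·m; τ₃ = +(17.0)(0.339) = +5.763 N·m.
Net torque τ = 14.03 N·m.
α = τ/I = 14.03/1.661 = 8.451 rad/s².

α ≈ 8.45 rad/s², anticlockwise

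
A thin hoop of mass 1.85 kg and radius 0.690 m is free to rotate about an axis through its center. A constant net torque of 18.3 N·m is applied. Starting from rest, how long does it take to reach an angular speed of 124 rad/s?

t ≈ 5.97 s

I = MR² = (1.85)(0.690)² = 0.8808 kg·m².
α = τ/I = 18.3/0.8808 = 20.78 rad/s².
ω = αt ⇒ t = ω/α = 124/20.78 = 5.968 s.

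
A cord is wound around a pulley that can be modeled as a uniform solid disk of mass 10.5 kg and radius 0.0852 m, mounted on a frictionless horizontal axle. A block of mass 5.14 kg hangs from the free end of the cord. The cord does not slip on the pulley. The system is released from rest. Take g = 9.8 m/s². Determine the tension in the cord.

I = ½MR² = (1/2)(10.5)(0.0852)² = 0.03811 kg·m².
Block: mg − T = ma. Pulley: TR = Iα. No-slip: a = αR, so T = (I/R²)a = 5.250·a.
Then mg = (m + 5.250)a, so a = (5.14)(9.8)/(5.14 + 5.250) = 4.848 m/s².
T = 5.250·a = 25.45 N.

T ≈ 25.5 N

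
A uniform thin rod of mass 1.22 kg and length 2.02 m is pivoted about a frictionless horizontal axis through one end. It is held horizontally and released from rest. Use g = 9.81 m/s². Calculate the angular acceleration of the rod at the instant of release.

About the pivot, I = (1/3)ML² = (1/3)(1.22)(2.02)² = 1.659 kg·m².
The weight acts at the center, a distance L/2 = 1.010 m from the pivot; τ = Mg(L/2) = 12.09 N·m.
α = τ/I = 12.09/1.659 = 7.285 rad/s².

α ≈ 7.28 rad/s²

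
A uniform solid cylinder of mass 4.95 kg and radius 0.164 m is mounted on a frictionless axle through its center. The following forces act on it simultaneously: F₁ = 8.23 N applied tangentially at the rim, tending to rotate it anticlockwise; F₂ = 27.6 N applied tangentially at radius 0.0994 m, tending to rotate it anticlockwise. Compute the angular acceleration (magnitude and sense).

α ≈ 61.5 rad/s², anticlockwise

I = ½MR² = (1/2)(4.95)(0.164)² = 0.06657 kg·m².
Taking anticlockwise as positive: τ₁ = +(8.23)(0.164) = +1.350 N·m; τ₂ = +(27.6)(0.0994) = +2.743 N·m.
Net torque τ = 4.093 N·m.
α = τ/I = 4.093/0.06657 = 61.49 rad/s².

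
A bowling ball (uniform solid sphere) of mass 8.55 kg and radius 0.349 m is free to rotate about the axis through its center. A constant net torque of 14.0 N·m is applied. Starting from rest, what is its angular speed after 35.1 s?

I = (2/5)MR² = (2/5)(8.55)(0.349)² = 0.4166 kg·m².
α = τ/I = 14.0/0.4166 = 33.61 rad/s².
ω = ω₀ + αt = 0 + (33.61)(35.1) = 1180 rad/s.

ω ≈ 1180 rad/s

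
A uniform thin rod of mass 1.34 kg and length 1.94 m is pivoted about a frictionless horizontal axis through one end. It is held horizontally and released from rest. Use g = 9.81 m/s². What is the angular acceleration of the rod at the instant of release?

α ≈ 7.59 rad/s²

About the pivot, I = (1/3)ML² = (1/3)(1.34)(1.94)² = 1.681 kg·m².
The weight acts at the center, a distance L/2 = 0.9700 m from the pivot; τ = Mg(L/2) = 12.75 N·m.
α = τ/I = 12.75/1.681 = 7.585 rad/s².
(Equivalently α = (3g/(2L)) = 7.585 rad/s².)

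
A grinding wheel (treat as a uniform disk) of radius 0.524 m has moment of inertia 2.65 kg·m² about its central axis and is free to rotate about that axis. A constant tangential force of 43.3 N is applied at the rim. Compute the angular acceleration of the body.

α ≈ 8.56 rad/s²

τ = F R = (43.3)(0.524) = 22.69 N·m.
From τ = Iα: α = 22.69/2.650 = 8.562 rad/s².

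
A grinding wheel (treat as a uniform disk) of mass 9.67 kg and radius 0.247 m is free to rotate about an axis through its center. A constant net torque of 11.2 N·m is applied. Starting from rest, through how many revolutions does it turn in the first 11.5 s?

I = ½MR² = (1/2)(9.67)(0.247)² = 0.2950 kg·m².
α = τ/I = 11.2/0.2950 = 37.97 rad/s².
θ = ½αt² = ½(37.97)(11.5)² = 2511 rad.
Revolutions = θ/(2π) = 399.6.

≈ 400 revolutions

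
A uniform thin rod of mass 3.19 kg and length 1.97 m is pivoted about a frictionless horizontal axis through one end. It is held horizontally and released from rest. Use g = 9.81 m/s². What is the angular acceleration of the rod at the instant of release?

α ≈ 7.47 rad/s²

About the pivot, I = (1/3)ML² = (1/3)(3.19)(1.97)² = 4.127 kg·m².
The weight acts at the center, a distance L/2 = 0.9850 m from the pivot; τ = Mg(L/2) = 30.82 N·m.
α = τ/I = 30.82/4.127 = 7.470 rad/s².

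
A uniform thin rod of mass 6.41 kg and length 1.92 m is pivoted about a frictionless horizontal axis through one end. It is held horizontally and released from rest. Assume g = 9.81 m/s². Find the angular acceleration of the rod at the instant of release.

α ≈ 7.66 rad/s²

About the pivot, I = (1/3)ML² = (1/3)(6.41)(1.92)² = 7.877 kg·m².
The weight acts at the center, a distance L/2 = 0.9600 m from the pivot; τ = Mg(L/2) = 60.37 N·m.
α = τ/I = 60.37/7.877 = 7.664 rad/s².
(Equivalently α = (3g/(2L)) = 7.664 rad/s².)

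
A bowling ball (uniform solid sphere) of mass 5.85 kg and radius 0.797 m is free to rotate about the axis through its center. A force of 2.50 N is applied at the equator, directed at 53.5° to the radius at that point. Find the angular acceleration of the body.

α ≈ 1.08 rad/s²

I = (2/5)MR² = (2/5)(5.85)(0.797)² = 1.486 kg·m².
Only the tangential component produces torque: τ = F R sinθ = (2.50)(0.797) sin 53.5° = 1.602 N·m.
From τ = Iα: α = 1.602/1.486 = 1.078 rad/s².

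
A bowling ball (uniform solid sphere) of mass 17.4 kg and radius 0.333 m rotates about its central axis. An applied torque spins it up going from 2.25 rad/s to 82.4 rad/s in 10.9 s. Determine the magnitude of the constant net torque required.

τ ≈ 5.68 N·m

I = (2/5)MR² = (2/5)(17.4)(0.333)² = 0.7718 kg·m².
α = Δω/Δt = (82.4 − 2.25)/10.9 = 7.353 rad/s².
τ = Iα = (0.7718)(7.353) = 5.675 N·m.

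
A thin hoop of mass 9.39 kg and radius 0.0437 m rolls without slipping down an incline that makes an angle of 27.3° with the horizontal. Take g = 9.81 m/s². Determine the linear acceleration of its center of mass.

a ≈ 2.25 m/s²

Translation along the incline: Mg sinθ − f = Ma.
Rotation about the center: fR = Iα with I = MR². No-slip gives a = αR, so f = (I/R²)a = M a.
Substituting: Mg sinθ = (1 + 1.000)Ma, so a = g sinθ/(1 + 1.000) = (9.81) sin 27.3° / 2.000 = 2.250 m/s².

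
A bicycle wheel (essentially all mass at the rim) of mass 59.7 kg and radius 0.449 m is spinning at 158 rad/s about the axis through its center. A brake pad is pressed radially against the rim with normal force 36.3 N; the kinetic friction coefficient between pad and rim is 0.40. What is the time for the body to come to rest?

I = MR² = (59.7)(0.449)² = 12.04 kg·m².
Friction force f = μN = (0.40)(36.3) = 14.52 N at the rim; torque magnitude τ = fR = 6.519 N·m, opposing ω.
|α| = τ/I = 6.519/12.04 = 0.5417 rad/s² (deceleration).
0 = ω₀ − |α|t ⇒ t = ω₀/|α| = 158/0.5417 = 291.7 s.

t ≈ 292 s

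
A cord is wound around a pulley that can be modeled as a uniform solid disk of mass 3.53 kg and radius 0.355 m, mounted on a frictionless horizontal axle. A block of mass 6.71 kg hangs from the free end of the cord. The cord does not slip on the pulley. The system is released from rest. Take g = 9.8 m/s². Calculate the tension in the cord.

T ≈ 13.7 N

I = ½MR² = (1/2)(3.53)(0.355)² = 0.2224 kg·m².
Block: mg − T = ma. Pulley: TR = Iα. No-slip: a = αR, so T = (I/R²)a = 1.765·a.
Then mg = (m + 1.765)a, so a = (6.71)(9.8)/(6.71 + 1.765) = 7.759 m/s².
T = 1.765·a = 13.69 N.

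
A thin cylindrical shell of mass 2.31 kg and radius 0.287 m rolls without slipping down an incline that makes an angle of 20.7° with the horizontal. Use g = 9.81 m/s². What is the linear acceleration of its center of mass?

Translation along the incline: Mg sinθ − f = Ma.
Rotation about the center: fR = Iα with I = MR². No-slip gives a = αR, so f = (I/R²)a = M a.
Substituting: Mg sinθ = (1 + 1.000)Ma, so a = g sinθ/(1 + 1.000) = (9.81) sin 20.7° / 2.000 = 1.734 m/s².

a ≈ 1.73 m/s²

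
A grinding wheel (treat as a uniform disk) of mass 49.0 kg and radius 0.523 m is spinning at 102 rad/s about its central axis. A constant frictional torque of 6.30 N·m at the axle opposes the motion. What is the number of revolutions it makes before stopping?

I = ½MR² = (1/2)(49.0)(0.523)² = 6.701 kg·m².
The net torque has magnitude 6.30 N·m, opposing ω.
|α| = τ/I = 6.300/6.701 = 0.9401 rad/s² (deceleration).
ω² = ω₀² − 2|α|θ with ω = 0 ⇒ θ = ω₀²/(2|α|) = 5533 rad = 880.7 rev.

≈ 881 revolutions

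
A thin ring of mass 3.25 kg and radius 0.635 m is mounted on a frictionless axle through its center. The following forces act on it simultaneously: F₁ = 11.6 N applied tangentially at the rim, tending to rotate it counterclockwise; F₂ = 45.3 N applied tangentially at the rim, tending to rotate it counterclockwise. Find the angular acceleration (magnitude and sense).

I = MR² = (3.25)(0.635)² = 1.310 kg·m².
Taking counterclockwise as positive: τ₁ = +(11.6)(0.635) = +7.366 N·m; τ₂ = +(45.3)(0.635) = +28.77 N·m.
Net torque τ = 36.13 N·m.
α = τ/I = 36.13/1.310 = 27.57 rad/s².

α ≈ 27.6 rad/s², counterclockwise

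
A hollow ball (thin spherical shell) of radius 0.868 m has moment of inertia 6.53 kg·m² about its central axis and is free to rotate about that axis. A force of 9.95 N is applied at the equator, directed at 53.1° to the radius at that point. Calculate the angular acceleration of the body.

Only the tangential component produces torque: τ = F R sinθ = (9.95)(0.868) sin 53.1° = 6.907 N·m.
From τ = Iα: α = 6.907/6.530 = 1.058 rad/s².

α ≈ 1.06 rad/s²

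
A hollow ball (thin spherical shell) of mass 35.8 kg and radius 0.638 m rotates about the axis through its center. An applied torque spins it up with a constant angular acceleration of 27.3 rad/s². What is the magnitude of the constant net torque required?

I = (2/3)MR² = (2/3)(35.8)(0.638)² = 9.715 kg·m².
τ = Iα = (9.715)(27.30) = 265.2 N·m.

τ ≈ 265 N·m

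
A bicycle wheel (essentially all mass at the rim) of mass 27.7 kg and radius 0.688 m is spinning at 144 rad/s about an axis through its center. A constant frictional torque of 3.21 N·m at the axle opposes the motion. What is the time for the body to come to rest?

I = MR² = (27.7)(0.688)² = 13.11 kg·m².
The net torque has magnitude 3.21 N·m, opposing ω.
|α| = τ/I = 3.210/13.11 = 0.2448 rad/s² (deceleration).
0 = ω₀ − |α|t ⇒ t = ω₀/|α| = 144/0.2448 = 588.2 s.

t ≈ 588 s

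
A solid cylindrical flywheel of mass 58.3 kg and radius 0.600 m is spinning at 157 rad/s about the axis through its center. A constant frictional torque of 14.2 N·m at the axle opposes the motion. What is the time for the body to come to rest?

I = ½MR² = (1/2)(58.3)(0.600)² = 10.49 kg·m².
The net torque has magnitude 14.2 N·m, opposing ω.
|α| = τ/I = 14.20/10.49 = 1.353 rad/s² (deceleration).
0 = ω₀ − |α|t ⇒ t = ω₀/|α| = 157/1.353 = 116.0 s.

t ≈ 116 s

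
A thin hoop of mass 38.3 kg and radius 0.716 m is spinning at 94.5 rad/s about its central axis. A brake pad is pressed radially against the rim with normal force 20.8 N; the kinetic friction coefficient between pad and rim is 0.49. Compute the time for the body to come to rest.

t ≈ 254 s

I = MR² = (38.3)(0.716)² = 19.63 kg·m².
Friction force f = μN = (0.49)(20.8) = 10.19 N at the rim; torque magnitude τ = fR = 7.297 N·m, opposing ω.
|α| = τ/I = 7.297/19.63 = 0.3717 rad/s² (deceleration).
0 = ω₀ − |α|t ⇒ t = ω₀/|α| = 94.5/0.3717 = 254.3 s.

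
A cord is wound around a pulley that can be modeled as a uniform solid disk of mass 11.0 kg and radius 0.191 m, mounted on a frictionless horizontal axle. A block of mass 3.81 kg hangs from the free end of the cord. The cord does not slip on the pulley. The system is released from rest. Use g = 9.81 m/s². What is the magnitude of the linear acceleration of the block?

I = ½MR² = (1/2)(11.0)(0.191)² = 0.2006 kg·m².
Block: mg − T = ma. Pulley: TR = Iα. No-slip: a = αR, so T = (I/R²)a = 5.500·a.
Then mg = (m + 5.500)a, so a = (3.81)(9.81)/(3.81 + 5.500) = 4.015 m/s².

a ≈ 4.01 m/s²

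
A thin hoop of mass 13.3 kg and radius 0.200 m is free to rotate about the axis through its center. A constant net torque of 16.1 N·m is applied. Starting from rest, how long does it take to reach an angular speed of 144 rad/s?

t ≈ 4.76 s

I = MR² = (13.3)(0.200)² = 0.5320 kg·m².
α = τ/I = 16.1/0.5320 = 30.26 rad/s².
ω = αt ⇒ t = ω/α = 144/30.26 = 4.758 s.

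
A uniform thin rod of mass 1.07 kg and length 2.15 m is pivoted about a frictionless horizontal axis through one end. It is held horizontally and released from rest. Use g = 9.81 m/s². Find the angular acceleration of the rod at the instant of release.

About the pivot, I = (1/3)ML² = (1/3)(1.07)(2.15)² = 1.649 kg·m².
The weight acts at the center, a distance L/2 = 1.075 m from the pivot; τ = Mg(L/2) = 11.28 N·m.
α = τ/I = 11.28/1.649 = 6.844 rad/s².

α ≈ 6.84 rad/s²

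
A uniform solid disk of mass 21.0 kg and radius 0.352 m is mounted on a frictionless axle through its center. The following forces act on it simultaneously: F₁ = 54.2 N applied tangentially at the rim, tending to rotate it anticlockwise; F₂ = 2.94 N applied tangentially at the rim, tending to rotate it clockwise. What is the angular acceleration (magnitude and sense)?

I = ½MR² = (1/2)(21.0)(0.352)² = 1.301 kg·m².
Taking anticlockwise as positive: τ₁ = +(54.2)(0.352) = +19.08 N·m; τ₂ = −(2.94)(0.352) = −1.035 N·m.
Net torque τ = 18.04 N·m.
α = τ/I = 18.04/1.301 = 13.87 rad/s².

α ≈ 13.9 rad/s², anticlockwise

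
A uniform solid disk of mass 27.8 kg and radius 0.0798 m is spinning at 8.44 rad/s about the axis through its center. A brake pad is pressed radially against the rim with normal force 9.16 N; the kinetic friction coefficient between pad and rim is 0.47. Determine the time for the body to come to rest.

t ≈ 2.17 s

I = ½MR² = (1/2)(27.8)(0.0798)² = 0.08852 kg·m².
Friction force f = μN = (0.47)(9.16) = 4.305 N at the rim; torque magnitude τ = fR = 0.3436 N·m, opposing ω.
|α| = τ/I = 0.3436/0.08852 = 3.881 rad/s² (deceleration).
0 = ω₀ − |α|t ⇒ t = ω₀/|α| = 8.44/3.881 = 2.175 s.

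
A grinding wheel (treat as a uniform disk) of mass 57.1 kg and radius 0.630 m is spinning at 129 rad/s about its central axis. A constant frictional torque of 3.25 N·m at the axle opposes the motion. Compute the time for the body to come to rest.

t ≈ 450 s

I = ½MR² = (1/2)(57.1)(0.630)² = 11.33 kg·m².
The net torque has magnitude 3.25 N·m, opposing ω.
|α| = τ/I = 3.250/11.33 = 0.2868 rad/s² (deceleration).
0 = ω₀ − |α|t ⇒ t = ω₀/|α| = 129/0.2868 = 449.8 s.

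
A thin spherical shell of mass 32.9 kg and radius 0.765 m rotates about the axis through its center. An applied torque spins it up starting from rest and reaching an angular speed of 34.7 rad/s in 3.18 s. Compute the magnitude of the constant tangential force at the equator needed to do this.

F ≈ 183 N

I = (2/3)MR² = (2/3)(32.9)(0.765)² = 12.84 kg·m².
α = Δω/Δt = (34.7 − 0)/3.18 = 10.91 rad/s².
The required torque is τ = Iα = (12.84)(10.91) = 140.1 N·m.
A tangential force at the equator gives τ = FR, so F = τ/R = 140.1/0.765 = 183.1 N.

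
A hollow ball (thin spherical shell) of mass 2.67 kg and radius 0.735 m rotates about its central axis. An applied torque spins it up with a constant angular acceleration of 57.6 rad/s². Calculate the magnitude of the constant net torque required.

I = (2/3)MR² = (2/3)(2.67)(0.735)² = 0.9616 kg·m².
τ = Iα = (0.9616)(57.60) = 55.39 N·m.

τ ≈ 55.4 N·m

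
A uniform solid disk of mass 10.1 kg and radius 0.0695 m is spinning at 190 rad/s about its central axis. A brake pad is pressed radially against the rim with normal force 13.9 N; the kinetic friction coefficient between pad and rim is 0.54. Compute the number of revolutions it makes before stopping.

≈ 134 revolutions

I = ½MR² = (1/2)(10.1)(0.0695)² = 0.02439 kg·m².
Friction force f = μN = (0.54)(13.9) = 7.506 N at the rim; torque magnitude τ = fR = 0.5217 N·m, opposing ω.
|α| = τ/I = 0.5217/0.02439 = 21.39 rad/s² (deceleration).
ω² = ω₀² − 2|α|θ with ω = 0 ⇒ θ = ω₀²/(2|α|) = 844.0 rad = 134.3 rev.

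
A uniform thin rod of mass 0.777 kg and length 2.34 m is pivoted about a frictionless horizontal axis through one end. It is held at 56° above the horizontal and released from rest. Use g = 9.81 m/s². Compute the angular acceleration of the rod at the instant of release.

About the pivot, I = (1/3)ML² = (1/3)(0.777)(2.34)² = 1.418 kg·m².
The weight acts at the center, a distance L/2 = 1.170 m from the pivot; τ = Mg(L/2) cos 56° = 4.987 N·m.
α = τ/I = 4.987/1.418 = 3.516 rad/s².

α ≈ 3.52 rad/s²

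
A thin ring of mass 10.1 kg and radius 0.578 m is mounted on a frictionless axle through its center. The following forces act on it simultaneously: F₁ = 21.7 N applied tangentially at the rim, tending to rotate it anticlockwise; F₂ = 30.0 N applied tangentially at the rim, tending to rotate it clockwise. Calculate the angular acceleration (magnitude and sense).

I = MR² = (10.1)(0.578)² = 3.374 kg·m².
Taking anticlockwise as positive: τ₁ = +(21.7)(0.578) = +12.54 N·m; τ₂ = −(30.0)(0.578) = −17.34 N·m.
Net torque τ = -4.797 N·m.
α = τ/I = -4.797/3.374 = -1.422 rad/s².

α ≈ 1.42 rad/s², clockwise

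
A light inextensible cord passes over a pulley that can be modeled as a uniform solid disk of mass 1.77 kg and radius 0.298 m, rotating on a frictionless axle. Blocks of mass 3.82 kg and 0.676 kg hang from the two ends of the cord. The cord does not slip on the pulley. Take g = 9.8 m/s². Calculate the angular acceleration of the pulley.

I = ½MR² = (1/2)(1.77)(0.298)² = 0.07859 kg·m².
Heavier block: m₁g − T₁ = m₁a. Lighter block: T₂ − m₂g = m₂a.
Pulley: (T₁ − T₂)R = Iα = I(a/R), so T₁ − T₂ = (I/R²)a = (1/2)M_p a = 0.8850·a.
Adding the three: (m₁ − m₂)g = (m₁ + m₂ + 0.8850)a, so a = (3.82 − 0.676)(9.8)/(3.82 + 0.676 + 0.8850) = 5.726 m/s².
α = a/R = 5.726/0.298 = 19.21 rad/s².

α ≈ 19.2 rad/s²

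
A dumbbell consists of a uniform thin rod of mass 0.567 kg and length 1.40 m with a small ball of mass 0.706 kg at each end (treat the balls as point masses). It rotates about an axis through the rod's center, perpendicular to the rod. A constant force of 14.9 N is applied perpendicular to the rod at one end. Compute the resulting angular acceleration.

α ≈ 13.3 rad/s²

I_rod = (1/12)ML² = (1/12)(0.567)(1.40)² = 0.09261 kg·m².
I_balls = 2·m·(L/2)² = 2(0.706)(0.7000)² = 0.6919 kg·m².
Total I = 0.7845 kg·m².
τ = F·(L/2) = (14.9)(0.700) = 10.43 N·m.
α = τ/I = 10.43/0.7845 = 13.30 rad/s².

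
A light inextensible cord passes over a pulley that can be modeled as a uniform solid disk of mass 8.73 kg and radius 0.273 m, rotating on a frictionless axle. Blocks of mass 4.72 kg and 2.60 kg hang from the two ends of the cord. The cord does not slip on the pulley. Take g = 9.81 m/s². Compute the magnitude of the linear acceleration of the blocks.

I = ½MR² = (1/2)(8.73)(0.273)² = 0.3253 kg·m².
Heavier block: m₁g − T₁ = m₁a. Lighter block: T₂ − m₂g = m₂a.
Pulley: (T₁ − T₂)R = Iα = I(a/R), so T₁ − T₂ = (I/R²)a = (1/2)M_p a = 4.365·a.
Adding the three: (m₁ − m₂)g = (m₁ + m₂ + 4.365)a, so a = (4.72 − 2.60)(9.81)/(4.72 + 2.60 + 4.365) = 1.780 m/s².

a ≈ 1.78 m/s²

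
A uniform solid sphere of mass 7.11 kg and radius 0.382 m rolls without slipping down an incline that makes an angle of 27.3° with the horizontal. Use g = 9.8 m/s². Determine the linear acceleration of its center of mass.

a ≈ 3.21 m/s²

Translation along the incline: Mg sinθ − f = Ma.
Rotation about the center: fR = Iα with I = (2/5)MR². No-slip gives a = αR, so f = (I/R²)a = (2/5)M a.
Substituting: Mg sinθ = (1 + 0.4000)Ma, so a = g sinθ/(1 + 0.4000) = (9.8) sin 27.3° / 1.400 = 3.211 m/s².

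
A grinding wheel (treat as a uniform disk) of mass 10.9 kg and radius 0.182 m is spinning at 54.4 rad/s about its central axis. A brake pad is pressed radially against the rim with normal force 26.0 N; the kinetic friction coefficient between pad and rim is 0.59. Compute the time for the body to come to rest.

I = ½MR² = (1/2)(10.9)(0.182)² = 0.1805 kg·m².
Friction force f = μN = (0.59)(26.0) = 15.34 N at the rim; torque magnitude τ = fR = 2.792 N·m, opposing ω.
|α| = τ/I = 2.792/0.1805 = 15.47 rad/s² (deceleration).
0 = ω₀ − |α|t ⇒ t = ω₀/|α| = 54.4/15.47 = 3.518 s.

t ≈ 3.52 s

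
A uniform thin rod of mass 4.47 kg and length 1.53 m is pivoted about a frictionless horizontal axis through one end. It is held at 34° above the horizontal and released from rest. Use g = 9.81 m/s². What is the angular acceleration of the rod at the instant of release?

α ≈ 7.97 rad/s²

About the pivot, I = (1/3)ML² = (1/3)(4.47)(1.53)² = 3.488 kg·m².
The weight acts at the center, a distance L/2 = 0.7650 m from the pivot; τ = Mg(L/2) cos 34° = 27.81 N·m.
α = τ/I = 27.81/3.488 = 7.973 rad/s².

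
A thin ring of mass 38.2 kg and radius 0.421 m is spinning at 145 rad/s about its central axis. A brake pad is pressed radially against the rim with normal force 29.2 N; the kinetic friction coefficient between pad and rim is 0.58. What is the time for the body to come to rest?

I = MR² = (38.2)(0.421)² = 6.771 kg·m².
Friction force f = μN = (0.58)(29.2) = 16.94 N at the rim; torque magnitude τ = fR = 7.130 N·m, opposing ω.
|α| = τ/I = 7.130/6.771 = 1.053 rad/s² (deceleration).
0 = ω₀ − |α|t ⇒ t = ω₀/|α| = 145/1.053 = 137.7 s.

t ≈ 138 s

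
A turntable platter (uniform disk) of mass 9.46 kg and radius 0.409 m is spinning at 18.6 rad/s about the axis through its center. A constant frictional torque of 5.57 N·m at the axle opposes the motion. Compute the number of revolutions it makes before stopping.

I = ½MR² = (1/2)(9.46)(0.409)² = 0.7912 kg·m².
The net torque has magnitude 5.57 N·m, opposing ω.
|α| = τ/I = 5.570/0.7912 = 7.040 rad/s² (deceleration).
ω² = ω₀² − 2|α|θ with ω = 0 ⇒ θ = ω₀²/(2|α|) = 24.57 rad = 3.911 rev.

≈ 3.91 revolutions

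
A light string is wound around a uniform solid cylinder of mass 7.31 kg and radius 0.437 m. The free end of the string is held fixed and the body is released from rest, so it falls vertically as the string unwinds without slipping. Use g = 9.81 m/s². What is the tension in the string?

T ≈ 23.9 N

Translation: Mg − T = Ma. Rotation about the center: TR = Iα with I = ½MR².
With a = αR: T = (I/R²)a = (1/2)M a, so Mg = (1 + 0.5000)Ma.
a = g/(1 + 0.5000) = 9.81/1.500 = 6.540 m/s².
T = 0.5000·M·a = (0.5000)(7.31)(6.540) = 23.90 N.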